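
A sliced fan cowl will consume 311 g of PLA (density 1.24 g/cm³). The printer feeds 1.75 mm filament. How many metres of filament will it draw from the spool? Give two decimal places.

104.27 m

Extruded volume: 311/1.24 = 250.8065 cm³ (250806.5 mm³).
Filament cross-section = π × (1.75/2)² = 2.4053 mm².
Length = 250806.5 / 2.4053 = 104272.44 mm = 104.27 m.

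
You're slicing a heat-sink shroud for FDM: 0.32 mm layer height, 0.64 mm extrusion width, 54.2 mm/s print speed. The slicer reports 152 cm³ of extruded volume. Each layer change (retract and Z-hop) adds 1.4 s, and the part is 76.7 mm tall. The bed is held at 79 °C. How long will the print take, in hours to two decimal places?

Bead cross-section: 0.32 × 0.64 → 0.2048 mm².
Total extruded path = 152000/0.2048 = 742187.5 mm.
Extrusion time = 742187.5 / 54.2, so 13693.5 s.
Layer count = ceil(76.7 / 0.32) = 240.
Z-hop total = 240 × 1.4 = 336 s.
Altogether 13693.5 + 336 = 14029.5 s, i.e. 3.90 hours.

3.90 hours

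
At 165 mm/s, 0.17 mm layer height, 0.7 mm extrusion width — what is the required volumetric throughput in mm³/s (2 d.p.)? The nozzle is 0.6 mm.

19.64

Bead cross-section = 0.17 × 0.7 = 0.119 mm².
Q = v·A = 165 × 0.119 = 19.64 mm³/s.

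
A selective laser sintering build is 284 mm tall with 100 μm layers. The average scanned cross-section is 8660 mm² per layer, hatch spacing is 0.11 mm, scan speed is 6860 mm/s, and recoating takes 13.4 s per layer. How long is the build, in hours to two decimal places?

Layer count = ceil(284 / 0.1) = 2840.
Scan path per layer = 8660 / 0.11, so 78727.3 mm.
Per-layer scan time = 78727.3 / 6860 = 11.4763 s.
Time per layer = 11.4763 + 13.4 = 24.8763 s.
Total: 2840 × 24.8763 s = 70648.692 s → 19.62 hours.

19.62 hours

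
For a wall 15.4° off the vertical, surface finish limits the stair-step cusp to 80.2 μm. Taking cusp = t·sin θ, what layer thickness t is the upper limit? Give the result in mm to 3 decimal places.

t = h_c / sin θ = 0.0802 / 0.2656 = 0.302 mm.

0.302 mm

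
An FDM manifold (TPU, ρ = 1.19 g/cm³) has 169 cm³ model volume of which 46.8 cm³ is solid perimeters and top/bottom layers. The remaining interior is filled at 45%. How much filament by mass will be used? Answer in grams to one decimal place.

121.1 g

Interior volume = 169 − 46.8, so 122.2 cm³.
Infill deposited = 0.45 × 122.2 = 54.99 cm³.
Deposited volume = 46.8 + 54.99 = 101.79 cm³.
Mass = 101.79 × 1.19, so 121.1301 g.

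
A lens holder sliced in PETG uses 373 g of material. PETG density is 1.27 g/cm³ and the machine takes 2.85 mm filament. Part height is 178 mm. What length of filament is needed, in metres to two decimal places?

46.04 m

Extruded volume: 373/1.27 = 293.7008 cm³ (293700.8 mm³).
Cross-section of 2.85 mm filament: π·(2.85/2)² = 6.3794 mm².
L = V/A = 293700.8/6.3794 = 46038.94 mm → 46.04 m.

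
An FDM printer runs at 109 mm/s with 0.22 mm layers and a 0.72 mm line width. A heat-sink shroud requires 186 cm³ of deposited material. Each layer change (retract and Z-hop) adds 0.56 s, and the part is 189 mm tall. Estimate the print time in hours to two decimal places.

3.13 hours

Extrusion cross-section: 0.22 × 0.72 → 0.1584 mm².
Path length: 186000 mm³ / 0.1584 mm² → 1174242.4 mm.
Time extruding = 1174242.4 / 109 = 10772.9 s.
Number of layers: 189 / 0.22 → 860 (rounded up).
Layer-change overhead = 860 × 0.56 = 481.6 s.
Altogether 10772.9 + 481.6 = 11254.5 s, i.e. 3.13 hours.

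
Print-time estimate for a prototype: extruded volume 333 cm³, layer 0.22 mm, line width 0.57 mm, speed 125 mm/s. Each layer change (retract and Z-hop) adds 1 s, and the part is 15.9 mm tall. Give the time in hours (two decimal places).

Line area = 0.22 × 0.57 = 0.1254 mm².
Toolpath length = 333 cm³ / 0.1254 mm² = 333000 / 0.1254 = 2655502.4 mm.
Extrusion time: 2655502.4 / 125 → 21244 s.
Number of layers: 15.9 / 0.22 → 73 (rounded up).
Layer-change overhead = 73 × 1 = 73 s.
Altogether 21244 + 73 = 21317 s, i.e. 5.92 hours.

5.92 hours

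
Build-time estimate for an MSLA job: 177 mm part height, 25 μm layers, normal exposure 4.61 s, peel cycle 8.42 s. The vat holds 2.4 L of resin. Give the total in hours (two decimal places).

Number of layers: 177 / 0.025 → 7080 (rounded up).
Per-layer time = 4.61 + 8.42, so 13.03 s.
Total = 7080 × 13.03 = 92252.4 s = 25.63 hours.

25.63 hours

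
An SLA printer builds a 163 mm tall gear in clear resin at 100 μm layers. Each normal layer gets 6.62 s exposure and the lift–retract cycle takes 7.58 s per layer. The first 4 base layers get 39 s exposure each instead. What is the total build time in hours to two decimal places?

6.47 hours

Layers = ⌈163/0.1⌉ = 1630.
Burn-in layers = 4 × (39 + 7.58), so 186.32 s.
Normal layers: 1626 × (6.62 + 7.58) → 23089.2 s.
Sum: 186.32 + 23089.2 = 23275.52 s → 6.47 hours.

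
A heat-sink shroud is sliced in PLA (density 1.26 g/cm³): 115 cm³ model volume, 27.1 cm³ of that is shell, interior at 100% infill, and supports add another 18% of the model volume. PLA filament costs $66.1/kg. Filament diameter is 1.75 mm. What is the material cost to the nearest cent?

Infill region = 115 − 27.1 = 87.9 cm³.
Infill deposited: 1.00 × 87.9 → 87.9 cm³.
Support: 0.18 × 115 → 20.7 cm³.
Deposited volume: 27.1 + 87.9 + 20.7 → 135.7 cm³.
Mass: 135.7 × 1.26 → 170.982 g.
At $66.1/kg: 170.982/1000 × 66.1 = $11.30.

$11.30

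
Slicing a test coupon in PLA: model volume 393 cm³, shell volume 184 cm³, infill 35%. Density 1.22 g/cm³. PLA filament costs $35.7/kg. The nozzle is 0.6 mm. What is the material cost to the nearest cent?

Interior volume = 393 − 184, so 209 cm³.
Deposited infill = 0.35 × 209 = 73.15 cm³.
Total extruded = 184 + 73.15, so 257.15 cm³.
Mass = 257.15 × 1.22 = 313.723 g.
Cost = 313.723 g / 1000 × $35.7/kg = $11.20.

$11.20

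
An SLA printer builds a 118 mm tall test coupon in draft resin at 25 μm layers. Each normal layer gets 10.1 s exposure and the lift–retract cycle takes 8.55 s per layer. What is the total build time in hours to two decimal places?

Layer count = ceil(118 / 0.025) = 4720.
Cycle time: 10.1 + 8.55 → 18.65 s.
Build time: 4720 × 18.65 s = 88028 s, i.e. 24.45 hours.

24.45 hours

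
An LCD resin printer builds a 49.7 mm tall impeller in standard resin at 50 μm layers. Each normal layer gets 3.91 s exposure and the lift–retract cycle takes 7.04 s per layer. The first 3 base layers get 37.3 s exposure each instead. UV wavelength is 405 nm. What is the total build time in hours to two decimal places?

3.05 hours

Layers = ⌈49.7/0.05⌉ = 994.
Base layers: 3 × (37.3 + 7.04) → 133.02 s.
Normal layers: 991 × (3.91 + 7.04) → 10851.45 s.
Sum: 133.02 + 10851.45 = 10984.47 s → 3.05 hours.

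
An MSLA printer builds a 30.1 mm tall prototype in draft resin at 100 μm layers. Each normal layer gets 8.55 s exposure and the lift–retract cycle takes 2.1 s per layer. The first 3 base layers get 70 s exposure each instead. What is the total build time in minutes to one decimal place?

56.5 minutes

Number of layers: 30.1 / 0.1 → 301 (rounded up).
Burn-in layers: 3 × (70 + 2.1) → 216.3 s.
Remaining layers = 298 × (8.55 + 2.1) = 3173.7 s.
Total = 216.3 + 3173.7 = 3390 s = 56.5 minutes.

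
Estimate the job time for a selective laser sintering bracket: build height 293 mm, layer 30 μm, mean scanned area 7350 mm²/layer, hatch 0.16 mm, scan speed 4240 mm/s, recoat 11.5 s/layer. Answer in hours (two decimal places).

Layers = ⌈293/0.03⌉ = 9767.
Hatch length per layer = 7350 / 0.16 = 45937.5 mm.
Per-layer scan time: 45937.5 / 4240 → 10.8343 s.
Layer cycle: 10.8343 + 11.5 → 22.3343 s.
Build time = 9767 × 22.3343 = 218139.1081 s = 60.59 hours.

60.59 hours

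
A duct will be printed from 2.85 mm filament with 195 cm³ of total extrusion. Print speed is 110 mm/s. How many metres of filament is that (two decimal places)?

Filament cross-section = π × (2.85/2)² = 6.3794 mm².
L = 195000 mm³ / 6.3794 mm² = 30567.14 mm, i.e. 30.57 m.

30.57 m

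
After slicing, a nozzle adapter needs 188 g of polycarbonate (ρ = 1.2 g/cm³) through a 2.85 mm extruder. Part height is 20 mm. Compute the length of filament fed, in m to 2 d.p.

Extruded volume: 188/1.2 = 156.6667 cm³ (156666.7 mm³).
Cross-section of 2.85 mm filament: π·(2.85/2)² = 6.3794 mm².
L = V/A = 156666.7/6.3794 = 24558.22 mm → 24.56 m.

24.56 m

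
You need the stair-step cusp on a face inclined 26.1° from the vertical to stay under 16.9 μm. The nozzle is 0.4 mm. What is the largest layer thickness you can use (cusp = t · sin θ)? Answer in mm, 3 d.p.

0.038 mm

t = h_c / sin θ = 0.0169 / 0.4399 = 0.038 mm.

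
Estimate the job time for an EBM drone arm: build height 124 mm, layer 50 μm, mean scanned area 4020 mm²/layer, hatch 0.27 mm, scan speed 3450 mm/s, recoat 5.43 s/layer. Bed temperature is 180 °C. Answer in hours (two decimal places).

Number of layers: 124 / 0.05 → 2480 (rounded up).
Hatch length per layer = 4020 / 0.27 = 14888.9 mm.
Scan time per layer: 14888.9 / 3450 → 4.3156 s.
Layer cycle = 4.3156 + 5.43 = 9.7456 s.
2480 layers × 9.7456 s/layer = 24169.088 s, i.e. 6.71 hours.

6.71 hours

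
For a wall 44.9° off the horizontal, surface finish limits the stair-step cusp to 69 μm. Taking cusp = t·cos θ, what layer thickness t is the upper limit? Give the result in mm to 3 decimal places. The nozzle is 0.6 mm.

0.097 mm

cos(44.9°) = 0.7083; t_max = 0.069/0.7083 = 0.097 mm.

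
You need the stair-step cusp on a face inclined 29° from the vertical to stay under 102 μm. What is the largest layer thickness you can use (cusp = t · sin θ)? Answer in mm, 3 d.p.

0.210 mm

sin(29°) = 0.4848; t_max = 0.102/0.4848 = 0.210 mm.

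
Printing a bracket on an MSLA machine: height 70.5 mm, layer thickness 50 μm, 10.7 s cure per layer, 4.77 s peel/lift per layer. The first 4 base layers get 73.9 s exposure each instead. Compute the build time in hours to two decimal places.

Layers = ⌈70.5/0.05⌉ = 1410.
Burn-in layers = 4 × (73.9 + 4.77), so 314.68 s.
Normal layers: 1406 × (10.7 + 4.77) → 21750.82 s.
Sum: 314.68 + 21750.82 = 22065.5 s → 6.13 hours.

6.13 hours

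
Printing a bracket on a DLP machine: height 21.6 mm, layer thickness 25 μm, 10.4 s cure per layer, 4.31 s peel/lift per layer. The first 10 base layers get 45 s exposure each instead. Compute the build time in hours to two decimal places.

3.63 hours

Layer count = ceil(21.6 / 0.025) = 864.
Base layers: 10 × (45 + 4.31) → 493.1 s.
Normal layers = 854 × (10.4 + 4.31), so 12562.34 s.
Sum: 493.1 + 12562.34 = 13055.44 s → 3.63 hours.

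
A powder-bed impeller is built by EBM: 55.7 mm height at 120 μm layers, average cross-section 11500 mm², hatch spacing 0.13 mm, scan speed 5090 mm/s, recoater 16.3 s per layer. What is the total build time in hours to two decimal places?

Number of layers: 55.7 / 0.12 → 465 (rounded up).
Scan path per layer: 11500 / 0.13 → 88461.5 mm.
Beam time per layer: 88461.5 / 5090 → 17.3795 s.
Time per layer = 17.3795 + 16.3, so 33.6795 s.
465 layers × 33.6795 s/layer = 15660.9675 s, i.e. 4.35 hours.

4.35 hours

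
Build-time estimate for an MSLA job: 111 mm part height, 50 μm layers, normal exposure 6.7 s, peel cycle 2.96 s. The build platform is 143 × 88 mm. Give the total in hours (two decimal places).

Layers = ⌈111/0.05⌉ = 2220.
Each layer takes = 6.7 + 2.96 = 9.66 s.
Build time: 2220 × 9.66 s = 21445.2 s, i.e. 5.96 hours.

5.96 hours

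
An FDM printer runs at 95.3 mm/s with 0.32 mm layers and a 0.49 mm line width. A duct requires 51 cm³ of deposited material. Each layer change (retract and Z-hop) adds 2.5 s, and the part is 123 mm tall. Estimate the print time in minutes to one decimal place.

Line area: 0.32 × 0.49 → 0.1568 mm².
Path length: 51000 mm³ / 0.1568 mm² → 325255.1 mm.
Extrusion time: 325255.1 / 95.3 → 3413 s.
Layer count = ceil(123 / 0.32) = 385.
Non-print overhead: 385 × 2.5 → 962.5 s.
Total = 3413 + 962.5 = 4375.5 s = 72.9 minutes.

72.9 minutes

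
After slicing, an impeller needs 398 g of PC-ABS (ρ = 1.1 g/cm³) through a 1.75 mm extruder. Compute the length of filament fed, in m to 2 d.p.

150.43 m

Extruded volume: 398/1.1 = 361.8182 cm³ (361818.2 mm³).
Cross-section of 1.75 mm filament: π·(1.75/2)² = 2.4053 mm².
L = V/A = 361818.2/2.4053 = 150425.39 mm → 150.43 m.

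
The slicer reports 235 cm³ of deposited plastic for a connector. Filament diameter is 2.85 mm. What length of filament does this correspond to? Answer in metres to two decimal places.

36.84 m

A = π r² = π × 1.425² = 6.3794 mm².
Length = 235 cm³ / 6.3794 mm² = 235000 / 6.3794 = 36837.32 mm = 36.84 m.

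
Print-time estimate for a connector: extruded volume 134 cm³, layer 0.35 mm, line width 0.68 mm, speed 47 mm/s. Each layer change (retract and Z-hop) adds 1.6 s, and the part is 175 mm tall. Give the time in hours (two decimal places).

Extrusion cross-section = 0.35 × 0.68, so 0.238 mm².
Toolpath length = 134 cm³ / 0.238 mm² = 134000 / 0.238 = 563025.2 mm.
Print-move time: 563025.2 / 47 → 11979.3 s.
Number of layers: 175 / 0.35 → 500 (rounded up).
Z-hop total = 500 × 1.6 = 800 s.
Total = 11979.3 + 800 = 12779.3 s = 3.55 hours.

3.55 hours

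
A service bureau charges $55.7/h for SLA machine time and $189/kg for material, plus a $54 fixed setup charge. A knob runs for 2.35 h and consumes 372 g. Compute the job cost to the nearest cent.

Machine cost = 55.7 × 2.35 = $130.895.
Material cost = 189 × 372/1000 = $70.308.
Total = 130.895 + 70.308 + 54 = 255.203 ≈ $255.20.

$255.20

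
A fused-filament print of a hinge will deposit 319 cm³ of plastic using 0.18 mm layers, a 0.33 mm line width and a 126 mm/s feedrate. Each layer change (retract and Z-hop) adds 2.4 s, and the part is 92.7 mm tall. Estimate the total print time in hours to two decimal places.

12.18 hours

Extrusion cross-section: 0.18 × 0.33 → 0.0594 mm².
Toolpath length = 319 cm³ / 0.0594 mm² = 319000 / 0.0594 = 5370370.4 mm.
Extrusion time = 5370370.4 / 126, so 42622 s.
Layer count = ceil(92.7 / 0.18) = 515.
Z-hop total = 515 × 2.4, so 1236 s.
Altogether 42622 + 1236 = 43858 s, i.e. 12.18 hours.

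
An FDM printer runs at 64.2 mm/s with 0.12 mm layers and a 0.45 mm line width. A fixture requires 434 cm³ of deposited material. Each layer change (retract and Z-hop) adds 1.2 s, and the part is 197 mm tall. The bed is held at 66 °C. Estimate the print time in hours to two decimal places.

Bead cross-section: 0.12 × 0.45 → 0.054 mm².
Path length: 434000 mm³ / 0.054 mm² → 8037037 mm.
Time extruding = 8037037 / 64.2, so 125187.5 s.
Number of layers: 197 / 0.12 → 1642 (rounded up).
Non-print overhead = 1642 × 1.2 = 1970.4 s.
Total = 125187.5 + 1970.4 = 127157.9 s = 35.32 hours.

35.32 hours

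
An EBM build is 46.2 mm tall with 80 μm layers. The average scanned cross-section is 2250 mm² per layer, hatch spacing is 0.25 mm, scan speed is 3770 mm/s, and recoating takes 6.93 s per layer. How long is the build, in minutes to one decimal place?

Layers = ⌈46.2/0.08⌉ = 578.
Per-layer scan distance: 2250 / 0.25 → 9000 mm.
Beam time per layer: 9000 / 3770 → 2.3873 s.
Time per layer = 2.3873 + 6.93 = 9.3173 s.
Total: 578 × 9.3173 s = 5385.3994 s → 89.8 minutes.

89.8 minutes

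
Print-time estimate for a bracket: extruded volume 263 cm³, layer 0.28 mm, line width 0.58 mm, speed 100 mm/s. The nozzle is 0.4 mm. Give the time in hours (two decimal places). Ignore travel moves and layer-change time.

4.50 hours

Bead cross-section = 0.28 × 0.58 = 0.1624 mm².
Toolpath length = 263 cm³ / 0.1624 mm² = 263000 / 0.1624 = 1619458.1 mm.
Print-move time = 1619458.1 / 100, so 16194.6 s.
Converting: 16194.6 s = 4.50 hours.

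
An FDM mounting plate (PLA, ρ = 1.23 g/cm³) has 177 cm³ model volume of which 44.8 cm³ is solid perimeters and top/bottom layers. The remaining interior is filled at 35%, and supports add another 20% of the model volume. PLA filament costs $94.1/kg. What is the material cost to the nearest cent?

Interior volume: 177 − 44.8 → 132.2 cm³.
Infill deposited = 0.35 × 132.2 = 46.27 cm³.
Support = 0.20 × 177 = 35.4 cm³.
Total extruded = 44.8 + 46.27 + 35.4, so 126.47 cm³.
Mass = 126.47 × 1.23 = 155.5581 g.
At $94.1/kg: 155.5581/1000 × 94.1 = $14.64.

$14.64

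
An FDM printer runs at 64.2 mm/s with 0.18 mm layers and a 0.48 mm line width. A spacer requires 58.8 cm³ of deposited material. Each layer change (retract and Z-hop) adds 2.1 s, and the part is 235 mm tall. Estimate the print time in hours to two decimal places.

Extrusion cross-section: 0.18 × 0.48 → 0.0864 mm².
Total extruded path = 58800/0.0864 = 680555.6 mm.
Extrusion time: 680555.6 / 64.2 → 10600.6 s.
Layers = ⌈235/0.18⌉ = 1306.
Non-print overhead = 1306 × 2.1, so 2742.6 s.
Altogether 10600.6 + 2742.6 = 13343.2 s, i.e. 3.71 hours.

3.71 hours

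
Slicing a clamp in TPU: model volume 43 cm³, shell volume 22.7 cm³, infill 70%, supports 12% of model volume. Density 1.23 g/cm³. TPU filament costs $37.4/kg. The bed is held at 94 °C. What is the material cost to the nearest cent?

$1.94

Infill region: 43 − 22.7 → 20.3 cm³.
Deposited infill = 0.70 × 20.3 = 14.21 cm³.
Support = 0.12 × 43 = 5.16 cm³.
Deposited volume: 22.7 + 14.21 + 5.16 → 42.07 cm³.
Mass = 42.07 × 1.23 = 51.7461 g.
At $37.4/kg: 51.7461/1000 × 37.4 = $1.94.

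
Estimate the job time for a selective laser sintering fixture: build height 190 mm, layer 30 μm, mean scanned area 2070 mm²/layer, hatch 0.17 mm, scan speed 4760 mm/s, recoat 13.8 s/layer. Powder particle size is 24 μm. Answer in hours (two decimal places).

Layers = ⌈190/0.03⌉ = 6334.
Scan path per layer = 2070 / 0.17, so 12176.5 mm.
Scan time per layer: 12176.5 / 4760 → 2.5581 s.
Layer cycle: 2.5581 + 13.8 → 16.3581 s.
Total: 6334 × 16.3581 s = 103612.2054 s → 28.78 hours.

28.78 hours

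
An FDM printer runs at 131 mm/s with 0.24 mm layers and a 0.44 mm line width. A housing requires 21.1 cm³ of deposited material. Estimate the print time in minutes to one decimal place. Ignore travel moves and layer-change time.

Bead cross-section = 0.24 × 0.44, so 0.1056 mm².
Total extruded path = 21100/0.1056 = 199810.6 mm.
Print-move time = 199810.6 / 131, so 1525.3 s.
That's 1525.3 s → 25.4 minutes.

25.4 minutes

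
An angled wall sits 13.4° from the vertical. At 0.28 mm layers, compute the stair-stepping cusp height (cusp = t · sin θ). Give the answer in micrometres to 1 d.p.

h_c = t·sin θ = 0.28 × 0.2317 = 0.064876 mm (64.9 μm).

64.9 μm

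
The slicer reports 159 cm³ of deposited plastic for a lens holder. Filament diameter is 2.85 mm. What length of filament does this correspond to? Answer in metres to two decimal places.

A = π r² = π × 1.425² = 6.3794 mm².
Length = 159 cm³ / 6.3794 mm² = 159000 / 6.3794 = 24923.97 mm = 24.92 m.

24.92 m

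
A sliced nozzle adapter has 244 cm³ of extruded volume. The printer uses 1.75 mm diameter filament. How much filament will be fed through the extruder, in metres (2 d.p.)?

101.44 m

A = π r² = π × 0.875² = 2.4053 mm².
L = 244000 mm³ / 2.4053 mm² = 101442.65 mm, i.e. 101.44 m.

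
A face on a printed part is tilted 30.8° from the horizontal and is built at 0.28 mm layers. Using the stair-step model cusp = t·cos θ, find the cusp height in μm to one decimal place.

240.5 μm

h_c = t·cos θ = 0.28 × 0.8590 = 0.24052 mm (240.5 μm).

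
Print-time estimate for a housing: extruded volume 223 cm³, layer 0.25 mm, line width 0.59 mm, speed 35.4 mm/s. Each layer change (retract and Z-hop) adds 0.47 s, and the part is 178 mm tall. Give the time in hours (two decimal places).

11.96 hours

Extrusion cross-section: 0.25 × 0.59 → 0.1475 mm².
Total extruded path = 223000/0.1475 = 1511864.4 mm.
Extrusion time: 1511864.4 / 35.4 → 42708 s.
Number of layers: 178 / 0.25 → 712 (rounded up).
Layer-change overhead: 712 × 0.47 → 334.64 s.
Altogether 42708 + 334.64 = 43042.64 s, i.e. 11.96 hours.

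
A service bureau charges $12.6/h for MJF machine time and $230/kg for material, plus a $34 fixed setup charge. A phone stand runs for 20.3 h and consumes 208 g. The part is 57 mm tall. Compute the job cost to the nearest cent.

Machine cost = 12.6 × 20.3 = $255.78.
Material charge = 230 × 208/1000 = $47.84.
Total = 255.78 + 47.84 + 34 = $337.62.

$337.62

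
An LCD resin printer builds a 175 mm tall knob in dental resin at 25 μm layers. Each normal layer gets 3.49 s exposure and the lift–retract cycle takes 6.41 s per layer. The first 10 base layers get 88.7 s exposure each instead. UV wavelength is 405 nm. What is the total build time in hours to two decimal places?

19.49 hours

Layers = ⌈175/0.025⌉ = 7000.
Burn-in layers = 10 × (88.7 + 6.41), so 951.1 s.
Regular layers: 6990 × (3.49 + 6.41) → 69201 s.
Total = 951.1 + 69201 = 70152.1 s = 19.49 hours.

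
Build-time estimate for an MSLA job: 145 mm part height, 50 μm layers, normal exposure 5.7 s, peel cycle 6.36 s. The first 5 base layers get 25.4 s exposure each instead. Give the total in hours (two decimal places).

9.74 hours

Number of layers: 145 / 0.05 → 2900 (rounded up).
Burn-in layers: 5 × (25.4 + 6.36) → 158.8 s.
Normal layers: 2895 × (5.7 + 6.36) → 34913.7 s.
Sum: 158.8 + 34913.7 = 35072.5 s → 9.74 hours.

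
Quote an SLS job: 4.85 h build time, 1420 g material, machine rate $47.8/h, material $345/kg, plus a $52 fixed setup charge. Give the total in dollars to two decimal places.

$773.73

Machine-time cost = 47.8 × 4.85 = $231.83.
Material charge = 345 × 1420/1000 = $489.90.
Total = 231.83 + 489.90 + 52 = $773.73.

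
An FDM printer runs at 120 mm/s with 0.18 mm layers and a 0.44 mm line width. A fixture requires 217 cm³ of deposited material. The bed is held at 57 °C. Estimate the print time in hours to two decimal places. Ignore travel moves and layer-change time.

Extrusion cross-section = 0.18 × 0.44 = 0.0792 mm².
Total extruded path = 217000/0.0792 = 2739899 mm.
Print-move time: 2739899 / 120 → 22832.5 s.
22832.5 s = 6.34 hours.

6.34 hours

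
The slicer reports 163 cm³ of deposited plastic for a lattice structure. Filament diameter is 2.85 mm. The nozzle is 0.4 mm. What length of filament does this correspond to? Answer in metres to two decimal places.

25.55 m

A = π r² = π × 1.425² = 6.3794 mm².
L = 163000 mm³ / 6.3794 mm² = 25550.99 mm, i.e. 25.55 m.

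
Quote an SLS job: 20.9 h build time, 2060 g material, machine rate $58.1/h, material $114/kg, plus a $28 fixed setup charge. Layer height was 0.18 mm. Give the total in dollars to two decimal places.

$1477.13

Machine-time cost = 58.1 × 20.9 = $1214.29.
Feedstock cost = 114 × 2060/1000, so $234.84.
Total = 1214.29 + 234.84 + 28 = $1477.13.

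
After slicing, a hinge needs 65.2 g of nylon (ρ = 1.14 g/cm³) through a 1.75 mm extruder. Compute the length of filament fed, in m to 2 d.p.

23.78 m

Volume = 65.2 g / 1.14 g·cm⁻³ = 57.193 cm³ = 57193 mm³.
A = π r² = π × 0.875² = 2.4053 mm².
L = V/A = 57193/2.4053 = 23777.91 mm → 23.78 m.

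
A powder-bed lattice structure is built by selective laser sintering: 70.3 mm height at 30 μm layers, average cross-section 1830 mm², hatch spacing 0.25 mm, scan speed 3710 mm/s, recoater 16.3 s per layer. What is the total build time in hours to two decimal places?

Layers = ⌈70.3/0.03⌉ = 2344.
Hatch length per layer = 1830 / 0.25, so 7320 mm.
Laser time per layer: 7320 / 3710 → 1.973 s.
Time per layer: 1.973 + 16.3 → 18.273 s.
Build time = 2344 × 18.273 = 42831.912 s = 11.90 hours.

11.90 hours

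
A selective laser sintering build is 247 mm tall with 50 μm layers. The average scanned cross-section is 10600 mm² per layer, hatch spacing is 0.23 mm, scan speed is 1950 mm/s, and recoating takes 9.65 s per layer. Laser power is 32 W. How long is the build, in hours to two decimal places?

Layer count = ceil(247 / 0.05) = 4940.
Per-layer scan distance: 10600 / 0.23 → 46087 mm.
Scan time per layer: 46087 / 1950 → 23.6344 s.
Per-layer time = 23.6344 + 9.65 = 33.2844 s.
Total: 4940 × 33.2844 s = 164424.936 s → 45.67 hours.

45.67 hours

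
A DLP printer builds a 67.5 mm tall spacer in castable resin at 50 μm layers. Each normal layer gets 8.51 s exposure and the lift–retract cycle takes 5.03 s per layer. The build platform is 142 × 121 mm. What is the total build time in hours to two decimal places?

5.08 hours

Layer count = ceil(67.5 / 0.05) = 1350.
Cycle time = 8.51 + 5.03 = 13.54 s.
Total = 1350 × 13.54 = 18279 s = 5.08 hours.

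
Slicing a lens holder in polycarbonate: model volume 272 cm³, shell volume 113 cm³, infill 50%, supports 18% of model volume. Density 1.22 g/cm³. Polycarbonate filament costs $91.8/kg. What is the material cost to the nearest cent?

$27.04

Infill region = 272 − 113 = 159 cm³.
Infill deposited: 0.50 × 159 → 79.5 cm³.
Support = 0.18 × 272 = 48.96 cm³.
Deposited volume = 113 + 79.5 + 48.96, so 241.46 cm³.
Mass: 241.46 × 1.22 → 294.5812 g.
Cost = 294.5812 g / 1000 × $91.8/kg = $27.04.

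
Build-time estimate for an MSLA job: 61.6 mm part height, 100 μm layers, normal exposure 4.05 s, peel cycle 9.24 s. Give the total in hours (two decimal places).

Layers = ⌈61.6/0.1⌉ = 616.
Cycle time = 4.05 + 9.24, so 13.29 s.
Total = 616 × 13.29 = 8186.64 s = 2.27 hours.

2.27 hours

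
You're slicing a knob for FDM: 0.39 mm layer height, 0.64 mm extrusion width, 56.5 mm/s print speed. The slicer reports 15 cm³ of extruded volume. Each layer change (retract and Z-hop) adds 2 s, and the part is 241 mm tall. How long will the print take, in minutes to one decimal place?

Extrusion cross-section = 0.39 × 0.64 = 0.2496 mm².
Toolpath length = 15 cm³ / 0.2496 mm² = 15000 / 0.2496 = 60096.2 mm.
Time extruding: 60096.2 / 56.5 → 1063.6 s.
Number of layers: 241 / 0.39 → 618 (rounded up).
Layer-change overhead = 618 × 2 = 1236 s.
Altogether 1063.6 + 1236 = 2299.6 s, i.e. 38.3 minutes.

38.3 minutes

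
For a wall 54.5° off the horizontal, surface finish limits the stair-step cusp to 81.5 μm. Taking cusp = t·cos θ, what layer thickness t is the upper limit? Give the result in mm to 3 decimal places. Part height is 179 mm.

t = h_c / cos θ = 0.0815 / 0.5807 = 0.140 mm.

0.140 mm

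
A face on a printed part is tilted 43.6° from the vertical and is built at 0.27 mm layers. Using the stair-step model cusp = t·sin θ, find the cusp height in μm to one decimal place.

h_c = t·sin θ = 0.27 × 0.6896 = 0.186192 mm (186.2 μm).

186.2 μm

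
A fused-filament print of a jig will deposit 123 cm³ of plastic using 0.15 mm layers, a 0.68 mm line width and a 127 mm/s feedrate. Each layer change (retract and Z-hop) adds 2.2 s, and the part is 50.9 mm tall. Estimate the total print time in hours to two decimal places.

Bead cross-section = 0.15 × 0.68, so 0.102 mm².
Total extruded path = 123000/0.102 = 1205882.4 mm.
Time extruding: 1205882.4 / 127 → 9495.1 s.
Number of layers: 50.9 / 0.15 → 340 (rounded up).
Layer-change overhead = 340 × 2.2, so 748 s.
Total = 9495.1 + 748 = 10243.1 s = 2.85 hours.

2.85 hours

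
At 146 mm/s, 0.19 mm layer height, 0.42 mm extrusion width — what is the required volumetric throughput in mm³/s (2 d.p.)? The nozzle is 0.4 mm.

11.65

Bead cross-section = 0.19 × 0.42, so 0.0798 mm².
Q = v·A = 146 × 0.0798 = 11.65 mm³/s.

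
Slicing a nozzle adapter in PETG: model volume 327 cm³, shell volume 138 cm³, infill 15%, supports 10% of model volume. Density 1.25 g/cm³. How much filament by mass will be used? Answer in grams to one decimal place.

248.8 g

Interior volume: 327 − 138 → 189 cm³.
Infill volume: 0.15 × 189 → 28.35 cm³.
Support = 0.10 × 327, so 32.7 cm³.
Deposited volume = 138 + 28.35 + 32.7 = 199.05 cm³.
Mass = 199.05 × 1.25 = 248.8125 g.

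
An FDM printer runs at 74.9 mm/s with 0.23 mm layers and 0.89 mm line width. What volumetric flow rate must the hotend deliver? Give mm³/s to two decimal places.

15.33

Bead cross-section = 0.23 × 0.89, so 0.2047 mm².
Q = v·A = 74.9 × 0.2047 = 15.33 mm³/s.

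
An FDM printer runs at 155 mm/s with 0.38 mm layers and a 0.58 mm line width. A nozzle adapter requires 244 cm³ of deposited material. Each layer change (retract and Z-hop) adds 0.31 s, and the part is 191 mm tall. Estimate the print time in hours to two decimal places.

2.03 hours

Line area: 0.38 × 0.58 → 0.2204 mm².
Total extruded path = 244000/0.2204 = 1107078 mm.
Time extruding = 1107078 / 155 = 7142.4 s.
Number of layers: 191 / 0.38 → 503 (rounded up).
Non-print overhead: 503 × 0.31 → 155.93 s.
Total = 7142.4 + 155.93 = 7298.33 s = 2.03 hours.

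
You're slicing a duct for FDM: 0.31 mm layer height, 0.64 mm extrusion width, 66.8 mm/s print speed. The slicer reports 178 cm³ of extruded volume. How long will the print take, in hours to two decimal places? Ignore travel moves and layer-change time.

3.73 hours

Line area: 0.31 × 0.64 → 0.1984 mm².
Total extruded path = 178000/0.1984 = 897177.4 mm.
Print-move time: 897177.4 / 66.8 → 13430.8 s.
That's 13430.8 s → 3.73 hours.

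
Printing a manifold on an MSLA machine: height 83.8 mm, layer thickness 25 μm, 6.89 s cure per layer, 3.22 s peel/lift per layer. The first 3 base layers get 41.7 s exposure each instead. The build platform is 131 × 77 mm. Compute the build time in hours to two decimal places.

Number of layers: 83.8 / 0.025 → 3352 (rounded up).
Base layers = 3 × (41.7 + 3.22), so 134.76 s.
Regular layers = 3349 × (6.89 + 3.22), so 33858.39 s.
Total = 134.76 + 33858.39 = 33993.15 s = 9.44 hours.

9.44 hours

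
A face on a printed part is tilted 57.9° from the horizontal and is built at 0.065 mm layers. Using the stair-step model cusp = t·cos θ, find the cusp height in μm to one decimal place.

cos(57.9°) = 0.5314, so cusp = 0.065 × 0.5314 = 0.034541 mm → 34.5 μm.

34.5 μm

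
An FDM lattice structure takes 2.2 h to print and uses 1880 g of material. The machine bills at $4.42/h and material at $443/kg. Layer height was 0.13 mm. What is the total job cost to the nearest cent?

$842.56

Machine cost: 4.42 × 2.2 → $9.724.
Feedstock cost = 443 × 1880/1000, so $832.84.
Total = 9.724 + 832.84 = 842.564 ≈ $842.56.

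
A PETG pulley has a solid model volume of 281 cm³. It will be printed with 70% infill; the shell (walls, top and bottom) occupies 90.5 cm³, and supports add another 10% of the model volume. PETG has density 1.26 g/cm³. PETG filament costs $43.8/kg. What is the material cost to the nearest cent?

$13.90

Volume inside the shell = 281 − 90.5, so 190.5 cm³.
Infill deposited = 0.70 × 190.5 = 133.35 cm³.
Support = 0.10 × 281, so 28.1 cm³.
Total printed volume: 90.5 + 133.35 + 28.1 → 251.95 cm³.
Mass: 251.95 × 1.26 → 317.457 g.
Cost = 317.457 g / 1000 × $43.8/kg = $13.90.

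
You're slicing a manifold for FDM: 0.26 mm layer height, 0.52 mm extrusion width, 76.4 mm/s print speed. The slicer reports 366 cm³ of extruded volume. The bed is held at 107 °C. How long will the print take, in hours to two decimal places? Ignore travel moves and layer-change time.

Bead cross-section = 0.26 × 0.52 = 0.1352 mm².
Total extruded path = 366000/0.1352 = 2707100.6 mm.
Extrusion time: 2707100.6 / 76.4 → 35433.3 s.
Converting: 35433.3 s = 9.84 hours.

9.84 hours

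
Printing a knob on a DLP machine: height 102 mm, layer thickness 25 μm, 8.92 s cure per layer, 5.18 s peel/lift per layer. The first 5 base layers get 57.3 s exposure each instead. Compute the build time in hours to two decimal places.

Number of layers: 102 / 0.025 → 4080 (rounded up).
Bottom layers = 5 × (57.3 + 5.18) = 312.4 s.
Regular layers = 4075 × (8.92 + 5.18) = 57457.5 s.
Total = 312.4 + 57457.5 = 57769.9 s = 16.05 hours.

16.05 hours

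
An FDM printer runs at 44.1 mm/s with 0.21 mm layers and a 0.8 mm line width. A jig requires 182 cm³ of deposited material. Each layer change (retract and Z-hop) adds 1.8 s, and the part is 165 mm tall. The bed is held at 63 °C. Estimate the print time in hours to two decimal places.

Extrusion cross-section = 0.21 × 0.8, so 0.168 mm².
Toolpath length = 182 cm³ / 0.168 mm² = 182000 / 0.168 = 1083333.3 mm.
Extrusion time = 1083333.3 / 44.1 = 24565.4 s.
Layers = ⌈165/0.21⌉ = 786.
Non-print overhead = 786 × 1.8 = 1414.8 s.
Altogether 24565.4 + 1414.8 = 25980.2 s, i.e. 7.22 hours.

7.22 hours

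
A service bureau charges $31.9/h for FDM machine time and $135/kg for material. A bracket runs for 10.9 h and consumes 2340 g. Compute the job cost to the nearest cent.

Machine cost = 31.9 × 10.9 = $347.71.
Material charge = 135 × 2340/1000 = $315.90.
Job cost: 347.71 + 315.90 = $663.61.

$663.61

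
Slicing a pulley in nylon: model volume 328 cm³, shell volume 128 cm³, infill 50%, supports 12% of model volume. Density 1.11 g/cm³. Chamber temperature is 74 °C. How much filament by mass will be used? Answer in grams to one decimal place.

Interior volume = 328 − 128, so 200 cm³.
Deposited infill = 0.50 × 200 = 100 cm³.
Support: 0.12 × 328 → 39.36 cm³.
Total printed volume = 128 + 100 + 39.36 = 267.36 cm³.
Mass = 267.36 × 1.11, so 296.7696 g.

296.8 g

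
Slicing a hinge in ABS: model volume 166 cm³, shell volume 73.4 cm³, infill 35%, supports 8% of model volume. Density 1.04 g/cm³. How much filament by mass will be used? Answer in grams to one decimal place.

123.9 g

Infill region: 166 − 73.4 → 92.6 cm³.
Infill volume = 0.35 × 92.6, so 32.41 cm³.
Support: 0.08 × 166 → 13.28 cm³.
Total extruded = 73.4 + 32.41 + 13.28 = 119.09 cm³.
Mass = 119.09 × 1.04, so 123.8536 g.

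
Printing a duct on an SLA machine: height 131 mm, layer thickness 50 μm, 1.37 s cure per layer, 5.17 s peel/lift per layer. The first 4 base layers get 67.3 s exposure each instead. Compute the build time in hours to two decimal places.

Layers = ⌈131/0.05⌉ = 2620.
Base layers = 4 × (67.3 + 5.17) = 289.88 s.
Remaining layers: 2616 × (1.37 + 5.17) → 17108.64 s.
Sum: 289.88 + 17108.64 = 17398.52 s → 4.83 hours.

4.83 hours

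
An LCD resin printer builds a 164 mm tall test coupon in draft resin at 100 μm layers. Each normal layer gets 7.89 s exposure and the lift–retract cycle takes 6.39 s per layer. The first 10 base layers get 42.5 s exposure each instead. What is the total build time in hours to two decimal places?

6.60 hours

Layer count = ceil(164 / 0.1) = 1640.
Bottom layers = 10 × (42.5 + 6.39), so 488.9 s.
Regular layers: 1630 × (7.89 + 6.39) → 23276.4 s.
Total = 488.9 + 23276.4 = 23765.3 s = 6.60 hours.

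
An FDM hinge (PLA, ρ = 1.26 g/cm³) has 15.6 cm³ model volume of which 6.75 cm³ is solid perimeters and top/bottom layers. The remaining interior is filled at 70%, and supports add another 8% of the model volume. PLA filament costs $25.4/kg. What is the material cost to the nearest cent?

Infill region: 15.6 − 6.75 → 8.85 cm³.
Infill volume = 0.70 × 8.85, so 6.195 cm³.
Support = 0.08 × 15.6, so 1.248 cm³.
Deposited volume = 6.75 + 6.195 + 1.248 = 14.193 cm³.
Mass = 14.193 × 1.26 = 17.88318 g.
Cost = 17.88318 g / 1000 × $25.4/kg = $0.45.

$0.45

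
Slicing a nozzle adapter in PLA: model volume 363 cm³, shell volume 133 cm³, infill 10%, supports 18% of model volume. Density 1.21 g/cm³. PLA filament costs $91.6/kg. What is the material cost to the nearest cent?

$24.53

Volume inside the shell = 363 − 133 = 230 cm³.
Infill volume = 0.10 × 230 = 23 cm³.
Support = 0.18 × 363, so 65.34 cm³.
Total printed volume: 133 + 23 + 65.34 → 221.34 cm³.
Mass: 221.34 × 1.21 → 267.8214 g.
Cost = 267.8214 g / 1000 × $91.6/kg = $24.53.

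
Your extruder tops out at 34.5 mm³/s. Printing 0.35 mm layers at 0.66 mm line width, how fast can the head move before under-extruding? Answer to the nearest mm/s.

A: 0.35 × 0.66 → 0.231 mm².
Max speed = 34.5 / 0.231 = 149.35 ≈ 149 mm/s.

149 mm/s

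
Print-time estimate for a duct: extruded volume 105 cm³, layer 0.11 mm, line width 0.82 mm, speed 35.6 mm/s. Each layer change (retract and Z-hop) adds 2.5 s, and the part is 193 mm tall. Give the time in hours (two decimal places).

Line area: 0.11 × 0.82 → 0.0902 mm².
Path length: 105000 mm³ / 0.0902 mm² → 1164079.8 mm.
Time extruding = 1164079.8 / 35.6 = 32698.9 s.
Layers = ⌈193/0.11⌉ = 1755.
Non-print overhead = 1755 × 2.5 = 4387.5 s.
Total = 32698.9 + 4387.5 = 37086.4 s = 10.30 hours.

10.30 hours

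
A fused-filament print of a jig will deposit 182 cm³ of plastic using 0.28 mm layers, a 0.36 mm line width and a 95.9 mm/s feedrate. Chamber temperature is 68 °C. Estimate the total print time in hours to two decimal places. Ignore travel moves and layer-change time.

5.23 hours

Line area = 0.28 × 0.36 = 0.1008 mm².
Toolpath length = 182 cm³ / 0.1008 mm² = 182000 / 0.1008 = 1805555.6 mm.
Print-move time: 1805555.6 / 95.9 → 18827.5 s.
That's 18827.5 s → 5.23 hours.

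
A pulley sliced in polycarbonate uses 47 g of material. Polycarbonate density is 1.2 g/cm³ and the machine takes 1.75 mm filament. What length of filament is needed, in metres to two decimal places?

Volume = 47 g / 1.2 g·cm⁻³ = 39.1667 cm³ = 39166.7 mm³.
Cross-section of 1.75 mm filament: π·(1.75/2)² = 2.4053 mm².
Length = 39166.7 / 2.4053 = 16283.5 mm = 16.28 m.

16.28 m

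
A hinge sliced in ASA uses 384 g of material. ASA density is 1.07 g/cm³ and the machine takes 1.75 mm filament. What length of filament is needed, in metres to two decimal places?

149.20 m

Extruded volume: 384/1.07 = 358.8785 cm³ (358878.5 mm³).
Cross-section of 1.75 mm filament: π·(1.75/2)² = 2.4053 mm².
Length = 358878.5 / 2.4053 = 149203.22 mm = 149.20 m.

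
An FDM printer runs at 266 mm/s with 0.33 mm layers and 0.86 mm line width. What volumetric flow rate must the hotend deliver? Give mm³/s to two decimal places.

75.49

Extrusion cross-section: 0.33 × 0.86 → 0.2838 mm².
Volumetric flow = 266 × 0.2838 = 75.49 mm³/s.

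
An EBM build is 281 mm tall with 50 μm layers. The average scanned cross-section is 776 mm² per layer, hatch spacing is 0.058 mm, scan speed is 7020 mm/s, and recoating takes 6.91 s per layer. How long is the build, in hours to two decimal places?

13.76 hours

Number of layers: 281 / 0.05 → 5620 (rounded up).
Hatch length per layer = 776 / 0.058 = 13379.3 mm.
Scan time per layer = 13379.3 / 7020, so 1.9059 s.
Per-layer time: 1.9059 + 6.91 → 8.8159 s.
5620 layers × 8.8159 s/layer = 49545.358 s, i.e. 13.76 hours.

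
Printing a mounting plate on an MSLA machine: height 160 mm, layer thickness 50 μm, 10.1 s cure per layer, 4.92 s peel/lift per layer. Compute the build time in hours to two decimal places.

13.35 hours

Layers = ⌈160/0.05⌉ = 3200.
Per-layer time = 10.1 + 4.92, so 15.02 s.
Build time: 3200 × 15.02 s = 48064 s, i.e. 13.35 hours.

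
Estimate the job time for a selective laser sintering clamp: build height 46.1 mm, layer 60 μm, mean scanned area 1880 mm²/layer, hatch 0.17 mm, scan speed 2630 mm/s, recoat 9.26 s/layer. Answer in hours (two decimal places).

2.88 hours

Layers = ⌈46.1/0.06⌉ = 769.
Scan path per layer = 1880 / 0.17, so 11058.8 mm.
Scan time per layer = 11058.8 / 2630 = 4.2049 s.
Per-layer time: 4.2049 + 9.26 → 13.4649 s.
Total: 769 × 13.4649 s = 10354.5081 s → 2.88 hours.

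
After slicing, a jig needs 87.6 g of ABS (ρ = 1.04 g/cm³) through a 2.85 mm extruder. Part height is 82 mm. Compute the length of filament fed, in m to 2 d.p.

13.20 m

Volume = 87.6 g / 1.04 g·cm⁻³ = 84.2308 cm³ = 84230.8 mm³.
A = π r² = π × 1.425² = 6.3794 mm².
L = V/A = 84230.8/6.3794 = 13203.56 mm → 13.20 m.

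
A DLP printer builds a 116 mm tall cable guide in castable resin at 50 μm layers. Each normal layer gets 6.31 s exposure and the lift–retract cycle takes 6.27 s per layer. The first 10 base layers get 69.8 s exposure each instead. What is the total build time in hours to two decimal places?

Layers = ⌈116/0.05⌉ = 2320.
Bottom layers: 10 × (69.8 + 6.27) → 760.7 s.
Regular layers = 2310 × (6.31 + 6.27), so 29059.8 s.
Sum: 760.7 + 29059.8 = 29820.5 s → 8.28 hours.

8.28 hours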